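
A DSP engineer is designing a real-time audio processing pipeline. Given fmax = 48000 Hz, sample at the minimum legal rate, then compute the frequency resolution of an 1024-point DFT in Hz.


Step 1 — Nyquist sampling rate:
fs = 2 * fmax = 2 * 48000 = 96000 Hz

Step 2 — DFT bin spacing:
df = fs / N = 96000 / 1024 = 93.75 Hz

93.75 Hz


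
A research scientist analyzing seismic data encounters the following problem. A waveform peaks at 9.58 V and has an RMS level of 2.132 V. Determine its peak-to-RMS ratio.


Crest factor is the ratio of peak to RMS:
CF = V_peak / V_rms
   = 9.58 / 2.132
   = 4.4934

4.4934


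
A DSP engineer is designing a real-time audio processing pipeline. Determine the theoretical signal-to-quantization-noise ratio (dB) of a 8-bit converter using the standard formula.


Theoretical SNR for a full-scale sinusoid:
SNR = 6.02 * N + 1.76
    = 6.02 * 8 + 1.76
    = 48.16 + 1.76
    = 49.92 dB

49.92 dB


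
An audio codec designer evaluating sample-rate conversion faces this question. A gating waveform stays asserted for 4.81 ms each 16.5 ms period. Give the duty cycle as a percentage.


Duty cycle as a percentage:
DC = (t_on / T) * 100
   = (4.81 / 16.5) * 100
   = 0.291515 * 100
   = 29.15 %

29.15 %


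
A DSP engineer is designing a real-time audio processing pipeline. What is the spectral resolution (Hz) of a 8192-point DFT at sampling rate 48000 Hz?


DFT frequency resolution:
df = fs / N
   = 48000 / 8192
   = 5.8594 Hz

5.8594 Hz


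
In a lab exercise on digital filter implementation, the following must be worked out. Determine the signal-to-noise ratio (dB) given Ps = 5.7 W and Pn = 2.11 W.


SNR in decibels:
SNR = 10 * log10(Ps / Pn)
    = 10 * log10(5.7 / 2.11)
    = 10 * log10(2.7014)
    = 10 * 0.4316
    = 4.32 dB

4.32 dB


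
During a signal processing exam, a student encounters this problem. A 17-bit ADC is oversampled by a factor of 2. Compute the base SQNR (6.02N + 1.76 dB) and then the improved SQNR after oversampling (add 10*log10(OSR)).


Step 1 — baseline SQNR at Nyquist:
SQNR_base = 6.02*N + 1.76
          = 6.02*17 + 1.76
          = 104.1 dB

Step 2 — oversampling processing gain:
G = 10*log10(OSR) = 10*log10(2) = 3.01 dB

Step 3 — total:
SQNR_total = 104.1 + 3.01 = 107.11 dB

Base SQNR = 104.1 dB; oversampled SQNR = 107.11 dB


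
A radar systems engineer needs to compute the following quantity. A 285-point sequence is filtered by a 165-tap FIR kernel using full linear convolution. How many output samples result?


Linear convolution output length:
L = N + M - 1
  = 285 + 165 - 1
  = 449 samples

449


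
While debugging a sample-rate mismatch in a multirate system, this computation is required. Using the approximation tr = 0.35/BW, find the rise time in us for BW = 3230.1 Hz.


Rise time from bandwidth relationship:
tr = 0.35 / BW
   = 0.35 / 3230.1
   = 0.0001083557785 s
   = 108.3558 us

108.3558 us


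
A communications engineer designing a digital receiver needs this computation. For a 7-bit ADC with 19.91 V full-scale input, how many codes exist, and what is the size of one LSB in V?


Step 1 — number of quantization levels:
L = 2^N = 2^7 = 128

Step 2 — LSB step size:
delta = Vfs / L
      = 19.91 / 128
      = 0.15554688 V

Levels = 128; step size = 0.15554688 V


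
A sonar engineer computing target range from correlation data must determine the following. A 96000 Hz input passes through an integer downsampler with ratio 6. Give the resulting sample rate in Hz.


Decimation reduces the sample rate:
fs_out = fs_in / M
       = 96000 / 6
       = 16000.0 Hz

16000.0 Hz


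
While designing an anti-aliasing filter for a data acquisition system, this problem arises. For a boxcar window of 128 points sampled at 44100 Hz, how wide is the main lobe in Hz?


Main lobe width for a rectangular window:
Width = 2 * fs / N
      = 2 * 44100 / 128
      = 88200 / 128
      = 689.062 Hz

689.062 Hz


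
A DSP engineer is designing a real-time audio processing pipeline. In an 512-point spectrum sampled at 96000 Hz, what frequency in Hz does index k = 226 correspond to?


Frequency of DFT bin k:
f_k = k * fs / N
    = 226 * 96000 / 512
    = 21696000 / 512
    = 42375.0 Hz

42375.0 Hz


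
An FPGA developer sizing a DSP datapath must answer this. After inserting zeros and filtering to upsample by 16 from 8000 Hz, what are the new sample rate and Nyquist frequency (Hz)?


Step 1 — output sample rate after interpolation by L:
fs_out = L * fs_in = 16 * 8000 = 128000 Hz

Step 2 — Nyquist frequency of the output stream:
f_Nyq = fs_out / 2 = 128000 / 2 = 64000.0 Hz

fs_out = 128000 Hz; f_Nyquist = 64000.0 Hz


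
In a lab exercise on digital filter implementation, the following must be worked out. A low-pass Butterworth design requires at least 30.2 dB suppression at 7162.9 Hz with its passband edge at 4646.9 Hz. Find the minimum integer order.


Butterworth filter order formula:
n = log10(10^(A/10) - 1) / (2 * log10(f_stop/f_pass))
10^(30.2/10) - 1 = 1046.1285
f_stop/f_pass = 7162.9 / 4646.9 = 1.5414
n = 8.034 -> ceil = 9

9


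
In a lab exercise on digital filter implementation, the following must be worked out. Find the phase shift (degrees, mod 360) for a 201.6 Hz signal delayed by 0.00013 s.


Phase shift from frequency and time delay:
phi = 360 * f * t_delay
    = 360 * 201.6 * 0.00013
    = 9.43 degrees
    mod 360 = 9.43 degrees

9.43 degrees


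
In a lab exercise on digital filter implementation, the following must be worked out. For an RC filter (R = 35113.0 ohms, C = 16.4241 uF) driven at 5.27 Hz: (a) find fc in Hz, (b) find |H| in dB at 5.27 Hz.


Step 1 — cutoff frequency:
fc = 1 / (2*pi*R*C)
C = 16.4241 uF = 1.64241e-05 F
fc = 1 / (2*pi*35113.0*1.64241e-05)
   = 0.275976 Hz

Step 2 — magnitude at f = 5.27 Hz:
|H(f)| = 1 / sqrt(1 + (f/fc)^2)
f/fc = 5.27 / 0.275976 = 19.095863
|H| = 1 / sqrt(1 + 364.651984) = 0.0522957
|H|_dB = 20*log10(0.0522957) = -25.63 dB

fc = 0.275976 Hz; |H(5.27 Hz)| = -25.63 dB


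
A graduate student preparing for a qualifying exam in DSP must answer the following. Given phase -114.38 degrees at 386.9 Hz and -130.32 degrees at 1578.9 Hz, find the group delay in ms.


Group delay from phase difference:
tau = -d(phi)/d(omega)
d(phi) = -15.94 deg = -0.278205 rad
d(omega) = 2*pi*(1578.9 - 386.9) = 7489.5569 rad/s
tau = -(-0.278205) / 7489.5569
    = 0.0371 ms

0.0371 ms


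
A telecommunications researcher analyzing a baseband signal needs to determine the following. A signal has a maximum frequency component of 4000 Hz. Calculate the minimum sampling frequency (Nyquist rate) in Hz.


The Nyquist rate is twice the maximum frequency component.
fs_min = 2 * fmax
      = 2 * 4000
      = 8000 Hz

8000


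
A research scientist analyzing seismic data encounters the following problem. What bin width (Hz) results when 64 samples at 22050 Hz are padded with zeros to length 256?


Frequency resolution after zero-padding:
N_padded = 64 * 4 = 256
df = fs / N_padded
   = 22050 / 256
   = 86.1328 Hz

86.1328 Hz


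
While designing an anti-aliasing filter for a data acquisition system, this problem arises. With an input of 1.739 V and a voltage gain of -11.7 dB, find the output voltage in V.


Output voltage from dB gain:
V_out = V_in * 10^(gain_dB / 20)
      = 1.739 * 10^(-11.7 / 20)
      = 1.739 * 0.260016
      = 0.4522 V

0.4522 V


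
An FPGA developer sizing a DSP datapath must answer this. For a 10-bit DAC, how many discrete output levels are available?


Number of quantization levels = 2^N
= 2^10
= 1024

1024


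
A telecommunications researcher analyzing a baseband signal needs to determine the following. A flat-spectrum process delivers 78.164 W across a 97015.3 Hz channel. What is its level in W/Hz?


Power spectral density:
PSD = P / BW
    = 78.164 / 97015.3
    = 0.00080569 W/Hz

0.00080569 W/Hz


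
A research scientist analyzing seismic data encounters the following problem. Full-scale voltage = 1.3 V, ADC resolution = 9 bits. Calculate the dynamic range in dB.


Dynamic range from full-scale to LSB:
V_min = V_max / 2^bits = 1.3 / 2^9
DR = 20 * log10(V_max / V_min)
   = 20 * log10(2^9)
   = 20 * 9 * log10(2)
   = 54.19 dB

54.19 dB


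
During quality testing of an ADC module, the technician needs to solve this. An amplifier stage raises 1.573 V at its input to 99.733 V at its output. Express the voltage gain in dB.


Voltage gain in dB:
G = 20 * log10(Vout / Vin)
  = 20 * log10(99.733 / 1.573)
  = 20 * log10(63.403051)
  = 20 * 1.80211
  = 36.04 dB

36.04 dB


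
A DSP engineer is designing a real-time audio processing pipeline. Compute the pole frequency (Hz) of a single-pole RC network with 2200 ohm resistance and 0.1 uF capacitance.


Cutoff frequency of a first-order RC filter:
fc = 1 / (2 * pi * R * C)
C = 0.1 uF = 1e-07 F
fc = 1 / (2 * pi * 2200 * 1e-07)
   = 1 / 0.0013823007675795
   = 723.43156 Hz

723.43156 Hz


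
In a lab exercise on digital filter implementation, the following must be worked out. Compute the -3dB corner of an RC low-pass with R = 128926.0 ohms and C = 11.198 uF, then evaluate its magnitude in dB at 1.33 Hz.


Step 1 — cutoff frequency:
fc = 1 / (2*pi*R*C)
C = 11.198 uF = 1.1198e-05 F
fc = 1 / (2*pi*128926.0*1.1198e-05)
   = 0.11024 Hz

Step 2 — magnitude at f = 1.33 Hz:
|H(f)| = 1 / sqrt(1 + (f/fc)^2)
f/fc = 1.33 / 0.11024 = 12.064586
|H| = 1 / sqrt(1 + 145.554235) = 0.0826039
|H|_dB = 20*log10(0.0826039) = -21.66 dB

fc = 0.11024 Hz; |H(1.33 Hz)| = -21.66 dB


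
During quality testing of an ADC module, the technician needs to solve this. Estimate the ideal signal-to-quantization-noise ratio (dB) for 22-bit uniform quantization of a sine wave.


Theoretical SNR for a full-scale sinusoid:
SNR = 6.02 * N + 1.76
    = 6.02 * 22 + 1.76
    = 132.44 + 1.76
    = 134.2 dB

134.2 dB


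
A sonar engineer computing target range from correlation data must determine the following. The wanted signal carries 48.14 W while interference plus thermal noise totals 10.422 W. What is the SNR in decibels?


SNR in decibels:
SNR = 10 * log10(Ps / Pn)
    = 10 * log10(48.14 / 10.422)
    = 10 * log10(4.6191)
    = 10 * 0.6646
    = 6.65 dB

6.65 dB


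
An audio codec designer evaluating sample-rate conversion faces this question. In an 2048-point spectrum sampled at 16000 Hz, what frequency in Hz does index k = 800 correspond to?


Frequency of DFT bin k:
f_k = k * fs / N
    = 800 * 16000 / 2048
    = 12800000 / 2048
    = 6250.0 Hz

6250.0 Hz


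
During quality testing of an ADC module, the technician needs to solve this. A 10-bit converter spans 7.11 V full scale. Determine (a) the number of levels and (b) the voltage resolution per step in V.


Step 1 — number of quantization levels:
L = 2^N = 2^10 = 1024

Step 2 — LSB step size:
delta = Vfs / L
      = 7.11 / 1024
      = 0.00694336 V

Levels = 1024; step size = 0.00694336 V


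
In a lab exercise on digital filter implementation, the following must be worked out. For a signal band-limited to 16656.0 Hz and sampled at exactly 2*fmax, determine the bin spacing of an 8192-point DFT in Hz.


Step 1 — Nyquist sampling rate:
fs = 2 * fmax = 2 * 16656.0 = 33312.0 Hz

Step 2 — DFT bin spacing:
df = fs / N = 33312.0 / 8192 = 4.0664 Hz

4.0664 Hz


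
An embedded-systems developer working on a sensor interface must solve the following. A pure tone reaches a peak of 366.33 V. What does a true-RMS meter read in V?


RMS voltage for a sinusoidal waveform:
V_rms = V_peak / sqrt(2)
      = 366.33 / 1.414214
      = 259.034 V

259.034 V


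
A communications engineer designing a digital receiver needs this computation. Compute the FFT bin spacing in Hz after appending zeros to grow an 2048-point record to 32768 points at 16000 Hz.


Frequency resolution after zero-padding:
N_padded = 2048 * 16 = 32768
df = fs / N_padded
   = 16000 / 32768
   = 0.4883 Hz

0.4883 Hz


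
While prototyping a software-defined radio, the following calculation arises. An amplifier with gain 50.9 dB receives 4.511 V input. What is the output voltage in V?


Output voltage from dB gain:
V_out = V_in * 10^(gain_dB / 20)
      = 4.511 * 10^(50.9 / 20)
      = 4.511 * 350.751874
      = 1582.2417 V

1582.2417 V


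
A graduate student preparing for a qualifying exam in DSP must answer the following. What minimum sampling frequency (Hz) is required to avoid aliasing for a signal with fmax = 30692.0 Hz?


The Nyquist rate is twice the maximum frequency component.
fs_min = 2 * fmax
      = 2 * 30692.0
      = 61384.0 Hz

61384.0


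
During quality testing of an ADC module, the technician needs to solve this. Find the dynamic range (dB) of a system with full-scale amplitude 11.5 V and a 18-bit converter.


Dynamic range from full-scale to LSB:
V_min = V_max / 2^bits = 11.5 / 2^18
DR = 20 * log10(V_max / V_min)
   = 20 * log10(2^18)
   = 20 * 18 * log10(2)
   = 108.37 dB

108.37 dB


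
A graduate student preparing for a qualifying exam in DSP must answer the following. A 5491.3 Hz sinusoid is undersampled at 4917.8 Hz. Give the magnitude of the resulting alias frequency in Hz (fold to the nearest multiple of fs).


Compute the nearest integer multiple of fs to the signal:
n = round(5491.3 / 4917.8) = 1
f_alias = |5491.3 - 1 * 4917.8|
        = |5491.3 - 4917.8|
        = 573.5 Hz

573.5


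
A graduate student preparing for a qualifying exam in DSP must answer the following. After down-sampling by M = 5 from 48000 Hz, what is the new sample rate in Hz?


Decimation reduces the sample rate:
fs_out = fs_in / M
       = 48000 / 5
       = 9600.0 Hz

9600.0 Hz


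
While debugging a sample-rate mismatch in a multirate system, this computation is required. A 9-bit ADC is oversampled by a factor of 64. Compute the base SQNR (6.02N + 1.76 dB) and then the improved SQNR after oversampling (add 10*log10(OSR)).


Step 1 — baseline SQNR at Nyquist:
SQNR_base = 6.02*N + 1.76
          = 6.02*9 + 1.76
          = 55.94 dB

Step 2 — oversampling processing gain:
G = 10*log10(OSR) = 10*log10(64) = 18.06 dB

Step 3 — total:
SQNR_total = 55.94 + 18.06 = 74.0 dB

Base SQNR = 55.94 dB; oversampled SQNR = 74.0 dB


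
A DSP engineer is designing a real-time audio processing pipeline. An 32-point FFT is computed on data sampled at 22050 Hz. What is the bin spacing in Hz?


DFT frequency resolution:
df = fs / N
   = 22050 / 32
   = 689.0625 Hz

689.0625 Hz


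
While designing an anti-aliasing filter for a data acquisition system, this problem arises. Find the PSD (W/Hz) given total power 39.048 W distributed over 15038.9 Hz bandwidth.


Power spectral density:
PSD = P / BW
    = 39.048 / 15038.9
    = 0.00259647 W/Hz

0.00259647 W/Hz


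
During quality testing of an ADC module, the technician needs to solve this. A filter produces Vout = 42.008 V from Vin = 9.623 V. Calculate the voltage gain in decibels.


Voltage gain in dB:
G = 20 * log10(Vout / Vin)
  = 20 * log10(42.008 / 9.623)
  = 20 * log10(4.365375)
  = 20 * 0.640022
  = 12.8 dB

12.8 dB


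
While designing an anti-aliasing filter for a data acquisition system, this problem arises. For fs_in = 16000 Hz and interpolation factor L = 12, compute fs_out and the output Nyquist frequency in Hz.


Step 1 — output sample rate after interpolation by L:
fs_out = L * fs_in = 12 * 16000 = 192000 Hz

Step 2 — Nyquist frequency of the output stream:
f_Nyq = fs_out / 2 = 192000 / 2 = 96000.0 Hz

fs_out = 192000 Hz; f_Nyquist = 96000.0 Hz


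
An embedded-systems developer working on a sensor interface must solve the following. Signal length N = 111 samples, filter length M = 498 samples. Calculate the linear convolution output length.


Linear convolution output length:
L = N + M - 1
  = 111 + 498 - 1
  = 608 samples

608


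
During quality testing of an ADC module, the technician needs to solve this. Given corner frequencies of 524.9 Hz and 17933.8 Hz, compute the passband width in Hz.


Bandwidth is the difference of -3dB frequencies:
BW = f_high - f_low
   = 17933.8 - 524.9
   = 17408.9 Hz

17408.9 Hz


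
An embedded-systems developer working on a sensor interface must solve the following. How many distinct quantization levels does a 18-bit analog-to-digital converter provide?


Number of quantization levels = 2^N
= 2^18
= 262144

262144


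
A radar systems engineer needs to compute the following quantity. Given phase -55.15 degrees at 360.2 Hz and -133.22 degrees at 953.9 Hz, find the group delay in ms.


Group delay from phase difference:
tau = -d(phi)/d(omega)
d(phi) = -78.07 deg = -1.362579 rad
d(omega) = 2*pi*(953.9 - 360.2) = 3730.3271 rad/s
tau = -(-1.362579) / 3730.3271
    = 0.3653 ms

0.3653 ms


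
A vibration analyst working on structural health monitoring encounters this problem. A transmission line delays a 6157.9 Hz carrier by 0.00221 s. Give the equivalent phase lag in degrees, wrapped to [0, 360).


Phase shift from frequency and time delay:
phi = 360 * f * t_delay
    = 360 * 6157.9 * 0.00221
    = 4899.23 degrees
    mod 360 = 219.23 degrees

219.23 degrees


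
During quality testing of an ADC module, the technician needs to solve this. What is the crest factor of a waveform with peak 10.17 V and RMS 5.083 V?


Crest factor is the ratio of peak to RMS:
CF = V_peak / V_rms
   = 10.17 / 5.083
   = 2.0008

2.0008


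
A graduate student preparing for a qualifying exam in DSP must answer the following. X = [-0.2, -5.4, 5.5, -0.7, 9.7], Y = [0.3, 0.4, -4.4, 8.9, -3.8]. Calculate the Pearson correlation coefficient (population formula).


Pearson correlation coefficient (population):
r = cov(X,Y) / (std(X) * std(Y))
Mean X = 1.78, Mean Y = 0.28
Cov(X,Y) = -14.4004
Std(X) = 5.257148, Std(Y) = 4.751168
r = -0.5765

-0.5765


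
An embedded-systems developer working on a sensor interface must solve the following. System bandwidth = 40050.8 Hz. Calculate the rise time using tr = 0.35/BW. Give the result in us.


Rise time from bandwidth relationship:
tr = 0.35 / BW
   = 0.35 / 40050.8
   = 8.738901595e-06 s
   = 8.7389 us

8.7389 us


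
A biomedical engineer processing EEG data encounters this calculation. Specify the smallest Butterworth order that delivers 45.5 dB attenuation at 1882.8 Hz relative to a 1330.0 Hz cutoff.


Butterworth filter order formula:
n = log10(10^(A/10) - 1) / (2 * log10(f_stop/f_pass))
10^(45.5/10) - 1 = 35480.3389
f_stop/f_pass = 1882.8 / 1330.0 = 1.4156
n = 15.0709 -> ceil = 16

16


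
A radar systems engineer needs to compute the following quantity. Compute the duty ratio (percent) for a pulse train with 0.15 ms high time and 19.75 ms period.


Duty cycle as a percentage:
DC = (t_on / T) * 100
   = (0.15 / 19.75) * 100
   = 0.007595 * 100
   = 0.76 %

0.76 %


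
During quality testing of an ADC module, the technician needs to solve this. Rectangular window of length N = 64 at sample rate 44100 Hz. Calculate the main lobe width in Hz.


Main lobe width for a rectangular window:
Width = 2 * fs / N
      = 2 * 44100 / 64
      = 88200 / 64
      = 1378.125 Hz

1378.125 Hz


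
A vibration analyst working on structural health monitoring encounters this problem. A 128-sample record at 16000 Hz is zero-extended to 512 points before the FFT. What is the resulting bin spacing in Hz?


Frequency resolution after zero-padding:
N_padded = 128 * 4 = 512
df = fs / N_padded
   = 16000 / 512
   = 31.25 Hz

31.25 Hz


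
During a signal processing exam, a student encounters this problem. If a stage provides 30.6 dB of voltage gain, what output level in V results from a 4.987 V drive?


Output voltage from dB gain:
V_out = V_in * 10^(gain_dB / 20)
      = 4.987 * 10^(30.6 / 20)
      = 4.987 * 33.884416
      = 168.9816 V

168.9816 V


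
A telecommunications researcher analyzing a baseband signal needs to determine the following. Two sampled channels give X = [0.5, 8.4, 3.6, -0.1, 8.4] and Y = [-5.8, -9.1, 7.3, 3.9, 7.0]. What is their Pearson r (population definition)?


Pearson correlation coefficient (population):
r = cov(X,Y) / (std(X) * std(Y))
Mean X = 4.16, Mean Y = 0.66
Cov(X,Y) = -1.6756
Std(X) = 3.682716, Std(Y) = 6.808407
r = -0.0668

-0.0668


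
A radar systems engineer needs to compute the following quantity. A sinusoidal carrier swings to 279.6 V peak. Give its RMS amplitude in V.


RMS voltage for a sinusoidal waveform:
V_rms = V_peak / sqrt(2)
      = 279.6 / 1.414214
      = 197.707 V

197.707 V


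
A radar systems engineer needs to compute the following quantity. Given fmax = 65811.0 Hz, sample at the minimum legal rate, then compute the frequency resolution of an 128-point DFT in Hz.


Step 1 — Nyquist sampling rate:
fs = 2 * fmax = 2 * 65811.0 = 131622.0 Hz

Step 2 — DFT bin spacing:
df = fs / N = 131622.0 / 128 = 1028.2969 Hz

1028.2969 Hz


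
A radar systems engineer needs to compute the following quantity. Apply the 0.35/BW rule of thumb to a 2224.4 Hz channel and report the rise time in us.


Rise time from bandwidth relationship:
tr = 0.35 / BW
   = 0.35 / 2224.4
   = 0.0001573458011 s
   = 157.3458 us

157.3458 us


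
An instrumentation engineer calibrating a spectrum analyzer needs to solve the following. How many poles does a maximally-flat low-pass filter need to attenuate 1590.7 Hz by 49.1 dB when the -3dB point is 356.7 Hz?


Butterworth filter order formula:
n = log10(10^(A/10) - 1) / (2 * log10(f_stop/f_pass))
10^(49.1/10) - 1 = 81282.0516
f_stop/f_pass = 1590.7 / 356.7 = 4.4595
n = 3.7811 -> ceil = 4

4


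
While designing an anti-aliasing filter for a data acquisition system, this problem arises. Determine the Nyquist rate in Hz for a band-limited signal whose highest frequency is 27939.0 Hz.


The Nyquist rate is twice the maximum frequency component.
fs_min = 2 * fmax
      = 2 * 27939.0
      = 55878.0 Hz

55878.0


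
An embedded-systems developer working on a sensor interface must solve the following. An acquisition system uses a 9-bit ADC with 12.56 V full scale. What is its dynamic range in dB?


Dynamic range from full-scale to LSB:
V_min = V_max / 2^bits = 12.56 / 2^9
DR = 20 * log10(V_max / V_min)
   = 20 * log10(2^9)
   = 20 * 9 * log10(2)
   = 54.19 dB

54.19 dB


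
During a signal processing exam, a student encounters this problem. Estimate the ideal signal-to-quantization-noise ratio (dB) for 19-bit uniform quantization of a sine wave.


Theoretical SNR for a full-scale sinusoid:
SNR = 6.02 * N + 1.76
    = 6.02 * 19 + 1.76
    = 114.38 + 1.76
    = 116.14 dB

116.14 dB


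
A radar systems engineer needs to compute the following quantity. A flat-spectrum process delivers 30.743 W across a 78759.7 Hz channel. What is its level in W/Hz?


Power spectral density:
PSD = P / BW
    = 30.743 / 78759.7
    = 0.00039034 W/Hz

0.00039034 W/Hz


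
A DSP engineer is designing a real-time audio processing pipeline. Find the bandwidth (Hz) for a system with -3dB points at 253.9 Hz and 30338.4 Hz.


Bandwidth is the difference of -3dB frequencies:
BW = f_high - f_low
   = 30338.4 - 253.9
   = 30084.5 Hz

30084.5 Hz


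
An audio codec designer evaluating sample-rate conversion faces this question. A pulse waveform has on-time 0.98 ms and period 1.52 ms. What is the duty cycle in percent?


Duty cycle as a percentage:
DC = (t_on / T) * 100
   = (0.98 / 1.52) * 100
   = 0.644737 * 100
   = 64.47 %

64.47 %


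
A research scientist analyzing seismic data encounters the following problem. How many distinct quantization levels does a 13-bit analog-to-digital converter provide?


Number of quantization levels = 2^N
= 2^13
= 8192

8192


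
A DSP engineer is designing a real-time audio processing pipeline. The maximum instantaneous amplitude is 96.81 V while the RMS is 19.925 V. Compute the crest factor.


Crest factor is the ratio of peak to RMS:
CF = V_peak / V_rms
   = 96.81 / 19.925
   = 4.8587

4.8587


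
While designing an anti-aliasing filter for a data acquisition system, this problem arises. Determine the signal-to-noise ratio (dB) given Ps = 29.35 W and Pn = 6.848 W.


SNR in decibels:
SNR = 10 * log10(Ps / Pn)
    = 10 * log10(29.35 / 6.848)
    = 10 * log10(4.2859)
    = 10 * 0.632
    = 6.32 dB

6.32 dB


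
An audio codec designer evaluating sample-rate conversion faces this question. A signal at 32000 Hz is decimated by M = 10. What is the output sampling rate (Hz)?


Decimation reduces the sample rate:
fs_out = fs_in / M
       = 32000 / 10
       = 3200.0 Hz

3200.0 Hz


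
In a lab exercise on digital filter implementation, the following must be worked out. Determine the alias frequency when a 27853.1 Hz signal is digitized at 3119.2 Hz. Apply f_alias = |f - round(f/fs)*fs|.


Compute the nearest integer multiple of fs to the signal:
n = round(27853.1 / 3119.2) = 9
f_alias = |27853.1 - 9 * 3119.2|
        = |27853.1 - 28072.8|
        = 219.7 Hz

219.7


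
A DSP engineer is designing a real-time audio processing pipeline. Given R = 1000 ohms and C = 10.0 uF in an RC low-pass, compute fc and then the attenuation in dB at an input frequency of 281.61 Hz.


Step 1 — cutoff frequency:
fc = 1 / (2*pi*R*C)
C = 10.0 uF = 1e-05 F
fc = 1 / (2*pi*1000*1e-05)
   = 15.9155 Hz

Step 2 — magnitude at f = 281.61 Hz:
|H(f)| = 1 / sqrt(1 + (f/fc)^2)
f/fc = 281.61 / 15.9155 = 17.694072
|H| = 1 / sqrt(1 + 313.080184) = 0.0564261
|H|_dB = 20*log10(0.0564261) = -24.97 dB

fc = 15.9155 Hz; |H(281.61 Hz)| = -24.97 dB


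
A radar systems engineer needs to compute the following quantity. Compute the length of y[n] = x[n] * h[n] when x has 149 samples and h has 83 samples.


Linear convolution output length:
L = N + M - 1
  = 149 + 83 - 1
  = 231 samples

231


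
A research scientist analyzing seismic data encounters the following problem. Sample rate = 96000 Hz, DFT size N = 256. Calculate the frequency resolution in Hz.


DFT frequency resolution:
df = fs / N
   = 96000 / 256
   = 375.0 Hz

375.0 Hz


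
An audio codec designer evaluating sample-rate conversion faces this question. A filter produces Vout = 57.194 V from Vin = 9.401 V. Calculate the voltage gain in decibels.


Voltage gain in dB:
G = 20 * log10(Vout / Vin)
  = 20 * log10(57.194 / 9.401)
  = 20 * log10(6.083821)
  = 20 * 0.784176
  = 15.68 dB

15.68 dB


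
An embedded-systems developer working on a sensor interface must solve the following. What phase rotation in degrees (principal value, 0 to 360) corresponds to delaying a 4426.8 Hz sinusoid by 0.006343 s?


Phase shift from frequency and time delay:
phi = 360 * f * t_delay
    = 360 * 4426.8 * 0.006343
    = 10108.51 degrees
    mod 360 = 28.51 degrees

28.51 degrees


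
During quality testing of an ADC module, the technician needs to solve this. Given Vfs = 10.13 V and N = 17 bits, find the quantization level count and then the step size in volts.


Step 1 — number of quantization levels:
L = 2^N = 2^17 = 131072

Step 2 — LSB step size:
delta = Vfs / L
      = 10.13 / 131072
      = 7.729e-05 V

Levels = 131072; step size = 7.729e-05 V


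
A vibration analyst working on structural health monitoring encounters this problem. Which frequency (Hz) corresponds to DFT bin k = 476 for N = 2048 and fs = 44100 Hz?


Frequency of DFT bin k:
f_k = k * fs / N
    = 476 * 44100 / 2048
    = 20991600 / 2048
    = 10249.805 Hz

10249.805 Hz


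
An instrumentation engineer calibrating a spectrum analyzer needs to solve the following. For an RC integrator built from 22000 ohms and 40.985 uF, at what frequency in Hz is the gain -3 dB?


Cutoff frequency of a first-order RC filter:
fc = 1 / (2 * pi * R * C)
C = 40.985 uF = 4.0985e-05 F
fc = 1 / (2 * pi * 22000 * 4.0985e-05)
   = 1 / 5.6653596959246
   = 0.176511 Hz

0.176511 Hz


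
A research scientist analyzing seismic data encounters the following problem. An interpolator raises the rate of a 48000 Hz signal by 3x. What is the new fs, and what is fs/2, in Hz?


Step 1 — output sample rate after interpolation by L:
fs_out = L * fs_in = 3 * 48000 = 144000 Hz

Step 2 — Nyquist frequency of the output stream:
f_Nyq = fs_out / 2 = 144000 / 2 = 72000.0 Hz

fs_out = 144000 Hz; f_Nyquist = 72000.0 Hz


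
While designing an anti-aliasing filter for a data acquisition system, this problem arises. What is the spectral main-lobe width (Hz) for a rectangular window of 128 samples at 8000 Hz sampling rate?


Main lobe width for a rectangular window:
Width = 2 * fs / N
      = 2 * 8000 / 128
      = 16000 / 128
      = 125.0 Hz

125.0 Hz


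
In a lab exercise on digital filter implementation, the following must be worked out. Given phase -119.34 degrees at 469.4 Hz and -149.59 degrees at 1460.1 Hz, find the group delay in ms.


Group delay from phase difference:
tau = -d(phi)/d(omega)
d(phi) = -30.25 deg = -0.527962 rad
d(omega) = 2*pi*(1460.1 - 469.4) = 6224.7517 rad/s
tau = -(-0.527962) / 6224.7517
    = 0.0848 ms

0.0848 ms


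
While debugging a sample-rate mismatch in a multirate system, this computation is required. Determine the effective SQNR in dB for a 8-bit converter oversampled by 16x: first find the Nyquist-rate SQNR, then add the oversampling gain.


Step 1 — baseline SQNR at Nyquist:
SQNR_base = 6.02*N + 1.76
          = 6.02*8 + 1.76
          = 49.92 dB

Step 2 — oversampling processing gain:
G = 10*log10(OSR) = 10*log10(16) = 12.04 dB

Step 3 — total:
SQNR_total = 49.92 + 12.04 = 61.96 dB

Base SQNR = 49.92 dB; oversampled SQNR = 61.96 dB


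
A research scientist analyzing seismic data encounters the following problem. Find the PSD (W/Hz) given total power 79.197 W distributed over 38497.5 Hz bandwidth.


Power spectral density:
PSD = P / BW
    = 79.197 / 38497.5
    = 0.0020572 W/Hz

0.0020572 W/Hz


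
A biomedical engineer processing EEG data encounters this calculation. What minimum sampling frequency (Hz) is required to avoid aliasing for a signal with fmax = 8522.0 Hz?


The Nyquist rate is twice the maximum frequency component.
fs_min = 2 * fmax
      = 2 * 8522.0
      = 17044.0 Hz

17044.0


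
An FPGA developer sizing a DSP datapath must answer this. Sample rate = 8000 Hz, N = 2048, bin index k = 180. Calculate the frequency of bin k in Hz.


Frequency of DFT bin k:
f_k = k * fs / N
    = 180 * 8000 / 2048
    = 1440000 / 2048
    = 703.125 Hz

703.125 Hz


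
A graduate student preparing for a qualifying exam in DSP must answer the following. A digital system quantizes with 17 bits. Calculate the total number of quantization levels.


Number of quantization levels = 2^N
= 2^17
= 131072

131072


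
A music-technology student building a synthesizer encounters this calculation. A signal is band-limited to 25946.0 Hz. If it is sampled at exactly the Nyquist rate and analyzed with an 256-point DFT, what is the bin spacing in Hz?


Step 1 — Nyquist sampling rate:
fs = 2 * fmax = 2 * 25946.0 = 51892.0 Hz

Step 2 — DFT bin spacing:
df = fs / N = 51892.0 / 256 = 202.7031 Hz

202.7031 Hz


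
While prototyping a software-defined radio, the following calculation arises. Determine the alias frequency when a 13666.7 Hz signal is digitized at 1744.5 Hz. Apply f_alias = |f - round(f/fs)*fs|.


Compute the nearest integer multiple of fs to the signal:
n = round(13666.7 / 1744.5) = 8
f_alias = |13666.7 - 8 * 1744.5|
        = |13666.7 - 13956.0|
        = 289.3 Hz

289.3


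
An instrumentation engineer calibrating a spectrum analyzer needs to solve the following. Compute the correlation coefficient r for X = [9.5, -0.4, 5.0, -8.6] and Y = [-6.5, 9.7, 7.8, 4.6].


Pearson correlation coefficient (population):
r = cov(X,Y) / (std(X) * std(Y))
Mean X = 1.375, Mean Y = 3.9
Cov(X,Y) = -21.91
Std(X) = 6.741801, Std(Y) = 6.27495
r = -0.5179

-0.5179


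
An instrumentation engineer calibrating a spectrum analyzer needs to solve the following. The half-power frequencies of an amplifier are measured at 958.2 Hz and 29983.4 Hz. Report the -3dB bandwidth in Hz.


Bandwidth is the difference of -3dB frequencies:
BW = f_high - f_low
   = 29983.4 - 958.2
   = 29025.2 Hz

29025.2 Hz


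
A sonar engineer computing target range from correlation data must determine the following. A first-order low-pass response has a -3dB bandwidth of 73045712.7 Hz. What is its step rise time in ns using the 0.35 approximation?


Rise time from bandwidth relationship:
tr = 0.35 / BW
   = 0.35 / 73045712.7
   = 4.791520092e-09 s
   = 4.7915 ns

4.7915 ns


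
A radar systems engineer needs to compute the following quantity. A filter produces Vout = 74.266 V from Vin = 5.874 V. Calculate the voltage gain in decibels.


Voltage gain in dB:
G = 20 * log10(Vout / Vin)
  = 20 * log10(74.266 / 5.874)
  = 20 * log10(12.643173)
  = 20 * 1.101856
  = 22.04 dB

22.04 dB


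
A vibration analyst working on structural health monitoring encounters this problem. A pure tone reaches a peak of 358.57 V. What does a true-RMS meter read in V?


RMS voltage for a sinusoidal waveform:
V_rms = V_peak / sqrt(2)
      = 358.57 / 1.414214
      = 253.547 V

253.547 V


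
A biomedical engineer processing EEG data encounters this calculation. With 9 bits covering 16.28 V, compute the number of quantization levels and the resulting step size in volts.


Step 1 — number of quantization levels:
L = 2^N = 2^9 = 512

Step 2 — LSB step size:
delta = Vfs / L
      = 16.28 / 512
      = 0.03179688 V

Levels = 512; step size = 0.03179688 V


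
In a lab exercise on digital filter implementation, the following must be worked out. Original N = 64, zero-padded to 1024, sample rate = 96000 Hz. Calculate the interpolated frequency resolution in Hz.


Frequency resolution after zero-padding:
N_padded = 64 * 16 = 1024
df = fs / N_padded
   = 96000 / 1024
   = 93.75 Hz

93.75 Hz


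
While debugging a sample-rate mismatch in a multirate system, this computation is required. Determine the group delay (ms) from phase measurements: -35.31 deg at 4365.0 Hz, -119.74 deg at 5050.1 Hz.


Group delay from phase difference:
tau = -d(phi)/d(omega)
d(phi) = -84.43 deg = -1.473581 rad
d(omega) = 2*pi*(5050.1 - 4365.0) = 4304.6103 rad/s
tau = -(-1.473581) / 4304.6103
    = 0.3423 ms

0.3423 ms


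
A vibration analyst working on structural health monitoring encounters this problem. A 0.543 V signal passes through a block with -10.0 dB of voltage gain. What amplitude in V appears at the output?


Output voltage from dB gain:
V_out = V_in * 10^(gain_dB / 20)
      = 0.543 * 10^(-10.0 / 20)
      = 0.543 * 0.316228
      = 0.1717 V

0.1717 V


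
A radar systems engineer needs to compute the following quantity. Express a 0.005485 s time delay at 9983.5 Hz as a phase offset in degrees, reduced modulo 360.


Phase shift from frequency and time delay:
phi = 360 * f * t_delay
    = 360 * 9983.5 * 0.005485
    = 19713.42 degrees
    mod 360 = 273.42 degrees

273.42 degrees


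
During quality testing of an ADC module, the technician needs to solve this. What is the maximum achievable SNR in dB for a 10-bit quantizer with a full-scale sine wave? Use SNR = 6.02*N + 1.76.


Theoretical SNR for a full-scale sinusoid:
SNR = 6.02 * N + 1.76
    = 6.02 * 10 + 1.76
    = 60.2 + 1.76
    = 61.96 dB

61.96 dB


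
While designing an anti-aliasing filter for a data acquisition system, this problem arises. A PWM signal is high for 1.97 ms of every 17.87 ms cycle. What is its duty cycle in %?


Duty cycle as a percentage:
DC = (t_on / T) * 100
   = (1.97 / 17.87) * 100
   = 0.110241 * 100
   = 11.02 %

11.02 %


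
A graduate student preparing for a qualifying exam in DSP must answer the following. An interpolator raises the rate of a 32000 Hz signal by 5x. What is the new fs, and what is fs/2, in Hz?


Step 1 — output sample rate after interpolation by L:
fs_out = L * fs_in = 5 * 32000 = 160000 Hz

Step 2 — Nyquist frequency of the output stream:
f_Nyq = fs_out / 2 = 160000 / 2 = 80000.0 Hz

fs_out = 160000 Hz; f_Nyquist = 80000.0 Hz


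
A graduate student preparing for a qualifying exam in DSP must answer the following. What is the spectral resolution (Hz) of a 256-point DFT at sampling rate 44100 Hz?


DFT frequency resolution:
df = fs / N
   = 44100 / 256
   = 172.2656 Hz

172.2656 Hz


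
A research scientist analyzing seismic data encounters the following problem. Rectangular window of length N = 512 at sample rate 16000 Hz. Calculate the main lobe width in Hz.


Main lobe width for a rectangular window:
Width = 2 * fs / N
      = 2 * 16000 / 512
      = 32000 / 512
      = 62.5 Hz

62.5 Hz


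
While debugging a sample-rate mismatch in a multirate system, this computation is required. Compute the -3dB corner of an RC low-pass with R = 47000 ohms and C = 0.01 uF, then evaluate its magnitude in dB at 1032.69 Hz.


Step 1 — cutoff frequency:
fc = 1 / (2*pi*R*C)
C = 0.01 uF = 1e-08 F
fc = 1 / (2*pi*47000*1e-08)
   = 338.628 Hz

Step 2 — magnitude at f = 1032.69 Hz:
|H(f)| = 1 / sqrt(1 + (f/fc)^2)
f/fc = 1032.69 / 338.628 = 3.04963
|H| = 1 / sqrt(1 + 9.300243) = 0.3115848
|H|_dB = 20*log10(0.3115848) = -10.13 dB

fc = 338.628 Hz; |H(1032.69 Hz)| = -10.13 dB


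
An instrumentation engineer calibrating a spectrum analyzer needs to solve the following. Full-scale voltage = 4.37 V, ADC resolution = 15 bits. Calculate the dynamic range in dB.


Dynamic range from full-scale to LSB:
V_min = V_max / 2^bits = 4.37 / 2^15
DR = 20 * log10(V_max / V_min)
   = 20 * log10(2^15)
   = 20 * 15 * log10(2)
   = 90.31 dB

90.31 dB


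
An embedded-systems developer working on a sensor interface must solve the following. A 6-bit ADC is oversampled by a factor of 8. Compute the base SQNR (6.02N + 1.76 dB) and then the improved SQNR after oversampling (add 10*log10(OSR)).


Step 1 — baseline SQNR at Nyquist:
SQNR_base = 6.02*N + 1.76
          = 6.02*6 + 1.76
          = 37.88 dB

Step 2 — oversampling processing gain:
G = 10*log10(OSR) = 10*log10(8) = 9.03 dB

Step 3 — total:
SQNR_total = 37.88 + 9.03 = 46.91 dB

Base SQNR = 37.88 dB; oversampled SQNR = 46.91 dB


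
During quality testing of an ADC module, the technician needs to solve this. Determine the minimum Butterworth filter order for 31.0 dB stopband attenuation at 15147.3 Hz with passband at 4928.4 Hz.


Butterworth filter order formula:
n = log10(10^(A/10) - 1) / (2 * log10(f_stop/f_pass))
10^(31.0/10) - 1 = 1257.9254
f_stop/f_pass = 15147.3 / 4928.4 = 3.0735
n = 3.1783 -> ceil = 4

4


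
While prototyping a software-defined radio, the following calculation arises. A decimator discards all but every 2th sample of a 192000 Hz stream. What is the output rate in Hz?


Decimation reduces the sample rate:
fs_out = fs_in / M
       = 192000 / 2
       = 96000.0 Hz

96000.0 Hz


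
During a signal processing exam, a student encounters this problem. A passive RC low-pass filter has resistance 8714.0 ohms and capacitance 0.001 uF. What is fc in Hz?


Cutoff frequency of a first-order RC filter:
fc = 1 / (2 * pi * R * C)
C = 0.001 uF = 1e-09 F
fc = 1 / (2 * pi * 8714.0 * 1e-09)
   = 1 / 5.4751676766763e-05
   = 18264.280823 Hz

18264.280823 Hz


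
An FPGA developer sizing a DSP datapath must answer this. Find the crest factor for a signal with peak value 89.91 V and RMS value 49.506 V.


Crest factor is the ratio of peak to RMS:
CF = V_peak / V_rms
   = 89.91 / 49.506
   = 1.8161

1.8161


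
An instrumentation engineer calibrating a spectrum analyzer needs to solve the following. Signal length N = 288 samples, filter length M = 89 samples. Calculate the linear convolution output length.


Linear convolution output length:
L = N + M - 1
  = 288 + 89 - 1
  = 376 samples

376


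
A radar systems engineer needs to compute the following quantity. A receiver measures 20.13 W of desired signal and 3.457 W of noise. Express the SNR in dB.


SNR in decibels:
SNR = 10 * log10(Ps / Pn)
    = 10 * log10(20.13 / 3.457)
    = 10 * log10(5.823)
    = 10 * 0.7651
    = 7.65 dB

7.65 dB
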